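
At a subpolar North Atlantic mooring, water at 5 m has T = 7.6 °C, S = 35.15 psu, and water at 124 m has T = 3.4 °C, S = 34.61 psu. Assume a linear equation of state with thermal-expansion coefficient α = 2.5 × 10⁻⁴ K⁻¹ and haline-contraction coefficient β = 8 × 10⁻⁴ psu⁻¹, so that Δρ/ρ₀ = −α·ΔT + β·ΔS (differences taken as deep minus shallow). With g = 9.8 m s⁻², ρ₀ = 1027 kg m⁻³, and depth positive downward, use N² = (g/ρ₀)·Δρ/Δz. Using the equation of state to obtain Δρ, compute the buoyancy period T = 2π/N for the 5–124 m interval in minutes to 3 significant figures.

ΔT = -4.2 K, ΔS = -0.54 psu (deep − shallow).
Δρ/ρ₀ = −αΔT + βΔS = 1.05 × 10⁻³ − 4.32 × 10⁻⁴ = 6.18 × 10⁻⁴, so Δρ ≈ 0.6347 kg m⁻³.
N² = (g/ρ₀)·Δρ/Δz = g·(Δρ/ρ₀)/Δz = 9.8 × 6.18 × 10⁻⁴ / 119 = 5.0894 × 10⁻⁵ s⁻².
N = √(5.0894 × 10⁻⁵) = 7.1340 × 10⁻³ rad s⁻¹ → T = 2π/N = 880.74 s = 14.679 min ≈ 14.7 min.

14.7 min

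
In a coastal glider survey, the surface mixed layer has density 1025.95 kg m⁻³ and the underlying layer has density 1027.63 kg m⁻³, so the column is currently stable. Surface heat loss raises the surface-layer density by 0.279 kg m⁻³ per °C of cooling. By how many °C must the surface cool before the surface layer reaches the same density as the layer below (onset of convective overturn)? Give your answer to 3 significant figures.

6.02 °C

Density deficit of the surface layer: 1027.63 − 1025.95 = 1.68 kg m⁻³.
Required change = 1.68 / 0.279 = 6.02 °C.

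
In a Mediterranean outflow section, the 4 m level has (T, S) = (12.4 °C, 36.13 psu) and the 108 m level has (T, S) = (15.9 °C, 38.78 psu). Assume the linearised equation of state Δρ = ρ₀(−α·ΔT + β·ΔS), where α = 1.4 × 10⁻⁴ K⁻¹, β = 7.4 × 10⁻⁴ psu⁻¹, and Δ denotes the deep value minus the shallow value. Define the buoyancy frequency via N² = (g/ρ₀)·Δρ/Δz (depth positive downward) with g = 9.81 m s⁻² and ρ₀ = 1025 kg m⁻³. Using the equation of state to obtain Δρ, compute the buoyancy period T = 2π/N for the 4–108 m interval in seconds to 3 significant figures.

ΔT = +3.5 K, ΔS = +2.65 psu (deep − shallow).
Δρ/ρ₀ = −αΔT + βΔS = -4.90 × 10⁻⁴ + 1.961 × 10⁻³ = 1.471 × 10⁻³, so Δρ ≈ 1.508 kg m⁻³.
N² = (g/ρ₀)·Δρ/Δz = g·(Δρ/ρ₀)/Δz = 9.81 × 1.471 × 10⁻³ / 104 = 1.3875 × 10⁻⁴ s⁻².
N = √(1.3875 × 10⁻⁴) = 0.011779 rad s⁻¹ → T = 2π/N = 533.42 s ≈ 533 s.

533 s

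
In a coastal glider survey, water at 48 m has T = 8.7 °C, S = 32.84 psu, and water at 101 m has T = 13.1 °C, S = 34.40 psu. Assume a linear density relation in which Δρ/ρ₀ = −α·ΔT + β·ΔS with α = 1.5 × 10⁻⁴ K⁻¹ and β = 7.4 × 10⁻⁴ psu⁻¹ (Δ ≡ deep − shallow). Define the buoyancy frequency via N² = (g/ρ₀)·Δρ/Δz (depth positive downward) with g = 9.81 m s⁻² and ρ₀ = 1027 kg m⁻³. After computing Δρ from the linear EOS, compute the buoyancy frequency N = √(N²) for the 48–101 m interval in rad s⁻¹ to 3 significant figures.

ΔT = +4.4 K, ΔS = +1.56 psu (deep − shallow).
Δρ/ρ₀ = −αΔT + βΔS = -6.60 × 10⁻⁴ + 1.1544 × 10⁻³ = 4.944 × 10⁻⁴, so Δρ ≈ 0.5077 kg m⁻³.
N² = (g/ρ₀)·Δρ/Δz = g·(Δρ/ρ₀)/Δz = 9.81 × 4.944 × 10⁻⁴ / 53 = 9.1511 × 10⁻⁵ s⁻².
N = √(9.1511 × 10⁻⁵) = 9.5661 × 10⁻³ rad s⁻¹ ≈ 9.57 × 10⁻³ rad s⁻¹.

9.57 × 10⁻³ rad s⁻¹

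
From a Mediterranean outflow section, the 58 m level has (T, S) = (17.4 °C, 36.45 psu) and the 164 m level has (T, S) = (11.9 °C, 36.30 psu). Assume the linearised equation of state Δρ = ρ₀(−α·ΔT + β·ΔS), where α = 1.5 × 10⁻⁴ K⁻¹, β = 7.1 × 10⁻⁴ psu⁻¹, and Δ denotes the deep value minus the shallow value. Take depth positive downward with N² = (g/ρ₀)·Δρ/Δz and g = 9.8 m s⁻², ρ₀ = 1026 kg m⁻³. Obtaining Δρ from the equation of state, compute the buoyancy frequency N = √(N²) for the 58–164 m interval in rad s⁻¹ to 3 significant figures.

8.15 × 10⁻³ rad s⁻¹

ΔT = -5.5 K, ΔS = -0.15 psu (deep − shallow).
Δρ/ρ₀ = −αΔT + βΔS = 8.25 × 10⁻⁴ − 1.065 × 10⁻⁴ = 7.185 × 10⁻⁴, so Δρ ≈ 0.7372 kg m⁻³.
N² = (g/ρ₀)·Δρ/Δz = g·(Δρ/ρ₀)/Δz = 9.8 × 7.185 × 10⁻⁴ / 106 = 6.6427 × 10⁻⁵ s⁻².
N = √(6.6427 × 10⁻⁵) = 8.1503 × 10⁻³ rad s⁻¹ ≈ 8.15 × 10⁻³ rad s⁻¹.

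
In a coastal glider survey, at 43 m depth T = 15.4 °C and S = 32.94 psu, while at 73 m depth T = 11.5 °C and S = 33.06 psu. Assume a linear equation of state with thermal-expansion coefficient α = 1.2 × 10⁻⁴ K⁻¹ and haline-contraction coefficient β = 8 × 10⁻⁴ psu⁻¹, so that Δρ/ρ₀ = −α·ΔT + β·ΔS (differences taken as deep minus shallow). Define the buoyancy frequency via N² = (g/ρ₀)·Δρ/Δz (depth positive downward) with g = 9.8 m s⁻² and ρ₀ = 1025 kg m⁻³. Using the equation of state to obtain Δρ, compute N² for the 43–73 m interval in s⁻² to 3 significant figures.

1.84 × 10⁻⁴ s⁻²

ΔT = -3.9 K, ΔS = +0.12 psu (deep − shallow).
Δρ/ρ₀ = −αΔT + βΔS = 4.68 × 10⁻⁴ + 9.60 × 10⁻⁵ = 5.64 × 10⁻⁴, so Δρ ≈ 0.5781 kg m⁻³.
N² = (g/ρ₀)·Δρ/Δz = g·(Δρ/ρ₀)/Δz = 9.8 × 5.64 × 10⁻⁴ / 30 = 1.8424 × 10⁻⁴ s⁻² ≈ 1.84 × 10⁻⁴ s⁻².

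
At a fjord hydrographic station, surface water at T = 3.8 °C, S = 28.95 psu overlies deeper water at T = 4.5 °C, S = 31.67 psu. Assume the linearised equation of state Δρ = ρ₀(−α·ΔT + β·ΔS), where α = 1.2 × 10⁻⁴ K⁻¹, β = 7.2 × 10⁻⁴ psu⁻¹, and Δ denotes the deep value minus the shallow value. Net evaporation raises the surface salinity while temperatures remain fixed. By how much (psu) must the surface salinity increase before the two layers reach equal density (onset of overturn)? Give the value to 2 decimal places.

2.60 psu

Neutral buoyancy requires −α(T_deep − T_surf) + β(S_deep − S_surf′) = 0.
S_surf′ = S_deep − (α/β)·ΔT = 31.67 − (1.2 × 10⁻⁴/7.2 × 10⁻⁴)·(+0.7) = 31.5533 psu.
Increase required: 31.5533 − 28.95 = 2.6033 psu.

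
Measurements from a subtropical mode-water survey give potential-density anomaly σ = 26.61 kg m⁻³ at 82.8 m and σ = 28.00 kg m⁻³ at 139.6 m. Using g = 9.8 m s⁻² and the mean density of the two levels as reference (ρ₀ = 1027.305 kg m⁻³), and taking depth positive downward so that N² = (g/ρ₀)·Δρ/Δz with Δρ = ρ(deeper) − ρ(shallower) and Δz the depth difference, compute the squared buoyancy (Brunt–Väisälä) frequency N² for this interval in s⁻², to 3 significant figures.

Δρ = 1028.00 − 1026.61 = 1.39 kg m⁻³ over Δz = 139.6 − 82.8 = 56.8 m.
N² = (9.8/1027.305) × (1.39/56.8) = 2.3345 × 10⁻⁴ s⁻² ≈ 2.33 × 10⁻⁴ s⁻².

2.33 × 10⁻⁴ s⁻²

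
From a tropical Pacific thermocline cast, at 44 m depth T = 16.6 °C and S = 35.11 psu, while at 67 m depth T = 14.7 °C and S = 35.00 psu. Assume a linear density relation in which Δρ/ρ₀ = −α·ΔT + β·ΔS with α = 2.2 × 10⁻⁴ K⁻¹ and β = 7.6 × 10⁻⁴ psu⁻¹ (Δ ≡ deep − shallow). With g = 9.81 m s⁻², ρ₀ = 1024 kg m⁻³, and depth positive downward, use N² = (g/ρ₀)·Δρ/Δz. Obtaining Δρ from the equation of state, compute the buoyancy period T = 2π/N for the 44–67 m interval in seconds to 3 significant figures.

526 s

ΔT = -1.9 K, ΔS = -0.11 psu (deep − shallow).
Δρ/ρ₀ = −αΔT + βΔS = 4.18 × 10⁻⁴ − 8.36 × 10⁻⁵ = 3.344 × 10⁻⁴, so Δρ ≈ 0.3424 kg m⁻³.
N² = (g/ρ₀)·Δρ/Δz = g·(Δρ/ρ₀)/Δz = 9.81 × 3.344 × 10⁻⁴ / 23 = 1.4263 × 10⁻⁴ s⁻².
N = √(1.4263 × 10⁻⁴) = 0.011943 rad s⁻¹ → T = 2π/N = 526.10 s ≈ 526 s.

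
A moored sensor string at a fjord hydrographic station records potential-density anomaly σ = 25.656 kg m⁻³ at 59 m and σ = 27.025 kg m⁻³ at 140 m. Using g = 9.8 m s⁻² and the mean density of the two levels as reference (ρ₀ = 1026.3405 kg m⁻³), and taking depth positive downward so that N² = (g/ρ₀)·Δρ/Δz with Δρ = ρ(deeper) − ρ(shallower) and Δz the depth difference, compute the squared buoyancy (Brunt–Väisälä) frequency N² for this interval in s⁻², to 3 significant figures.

1.61 × 10⁻⁴ s⁻²

Δρ = 1027.025 − 1025.656 = 1.369 kg m⁻³ over Δz = 140 − 59 = 81 m.
N² = (9.8/1026.3405) × (1.369/81) = 1.6138 × 10⁻⁴ s⁻² ≈ 1.61 × 10⁻⁴ s⁻².
Since Δρ > 0 the layer is stably stratified.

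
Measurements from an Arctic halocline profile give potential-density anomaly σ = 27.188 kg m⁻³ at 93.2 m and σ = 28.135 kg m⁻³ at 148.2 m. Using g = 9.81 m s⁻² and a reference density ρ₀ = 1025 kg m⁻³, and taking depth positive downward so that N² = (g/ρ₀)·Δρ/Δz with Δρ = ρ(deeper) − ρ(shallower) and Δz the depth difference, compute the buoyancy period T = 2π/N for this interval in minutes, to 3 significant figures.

8.16 min

Δρ = 1028.135 − 1027.188 = 0.947 kg m⁻³ over Δz = 148.2 − 93.2 = 55 m.
N² = (9.81/1025) × (0.947/55) = 1.6479 × 10⁻⁴ s⁻².
N = √(1.6479 × 10⁻⁴) = 0.012837 rad s⁻¹, so T = 2π/N = 489.46 s = 8.1577 min ≈ 8.16 min.
N² > 0, so the interval is statically stable.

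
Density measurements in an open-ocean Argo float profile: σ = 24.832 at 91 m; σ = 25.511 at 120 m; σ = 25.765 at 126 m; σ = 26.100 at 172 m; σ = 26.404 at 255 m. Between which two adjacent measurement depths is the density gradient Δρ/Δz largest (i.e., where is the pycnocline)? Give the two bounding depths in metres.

Compute the density gradient over each adjacent pair:
  91–120 m: Δρ/Δz = 0.679/29 = 0.023 kg m⁻⁴
  120–126 m: Δρ/Δz = 0.254/6 = 0.042 kg m⁻⁴
  126–172 m: Δρ/Δz = 0.335/46 = 7.3 × 10⁻³ kg m⁻⁴
  172–255 m: Δρ/Δz = 0.304/83 = 3.7 × 10⁻³ kg m⁻⁴
The largest gradient is in the 120–126 m interval — the pycnocline.

120–126 m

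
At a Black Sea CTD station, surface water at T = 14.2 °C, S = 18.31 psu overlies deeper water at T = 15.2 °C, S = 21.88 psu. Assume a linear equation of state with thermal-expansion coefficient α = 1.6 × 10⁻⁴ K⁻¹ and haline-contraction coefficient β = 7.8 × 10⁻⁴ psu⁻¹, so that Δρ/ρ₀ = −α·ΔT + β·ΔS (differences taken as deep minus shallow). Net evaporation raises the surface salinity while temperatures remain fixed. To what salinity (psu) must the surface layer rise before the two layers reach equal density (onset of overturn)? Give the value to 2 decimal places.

Neutral buoyancy requires −α(T_deep − T_surf) + β(S_deep − S_surf′) = 0.
S_surf′ = S_deep − (α/β)·ΔT = 21.88 − (1.6 × 10⁻⁴/7.8 × 10⁻⁴)·(+1.0) = 21.6749 psu.
Increase required: 21.6749 − 18.31 = 3.3649 psu.

21.67 psu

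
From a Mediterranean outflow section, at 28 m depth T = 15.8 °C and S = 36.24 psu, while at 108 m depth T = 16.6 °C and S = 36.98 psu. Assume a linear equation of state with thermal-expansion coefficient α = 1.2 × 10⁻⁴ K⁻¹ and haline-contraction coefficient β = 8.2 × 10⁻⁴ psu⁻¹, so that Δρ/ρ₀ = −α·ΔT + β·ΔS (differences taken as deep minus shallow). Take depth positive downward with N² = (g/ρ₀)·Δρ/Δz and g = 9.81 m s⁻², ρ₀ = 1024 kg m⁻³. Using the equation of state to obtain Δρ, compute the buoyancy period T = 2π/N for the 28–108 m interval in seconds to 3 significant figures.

ΔT = +0.8 K, ΔS = +0.74 psu (deep − shallow).
Δρ/ρ₀ = −αΔT + βΔS = -9.60 × 10⁻⁵ + 6.068 × 10⁻⁴ = 5.108 × 10⁻⁴, so Δρ ≈ 0.5231 kg m⁻³.
N² = (g/ρ₀)·Δρ/Δz = g·(Δρ/ρ₀)/Δz = 9.81 × 5.108 × 10⁻⁴ / 80 = 6.2637 × 10⁻⁵ s⁻².
N = √(6.2637 × 10⁻⁵) = 7.9144 × 10⁻³ rad s⁻¹ → T = 2π/N = 793.89 s ≈ 794 s.

794 s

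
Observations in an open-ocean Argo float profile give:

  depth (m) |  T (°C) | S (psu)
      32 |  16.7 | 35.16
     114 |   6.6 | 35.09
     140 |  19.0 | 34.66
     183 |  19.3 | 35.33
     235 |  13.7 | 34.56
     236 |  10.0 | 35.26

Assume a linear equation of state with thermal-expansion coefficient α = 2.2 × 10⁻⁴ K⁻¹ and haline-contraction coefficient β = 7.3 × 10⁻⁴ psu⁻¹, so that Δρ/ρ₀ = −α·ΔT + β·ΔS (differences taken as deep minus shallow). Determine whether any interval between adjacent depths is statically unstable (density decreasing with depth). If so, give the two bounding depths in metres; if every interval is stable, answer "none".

Evaluate Δρ/ρ₀ = −αΔT + βΔS across each adjacent pair:
  32–114 m: −αΔT+βΔS = −(2.2 × 10⁻⁴)(-10.1)+(7.3 × 10⁻⁴)(-0.07) = 2.2 × 10⁻³ → stable
  114–140 m: −αΔT+βΔS = −(2.2 × 10⁻⁴)(+12.4)+(7.3 × 10⁻⁴)(-0.43) = -3.0 × 10⁻³ → UNSTABLE
  140–183 m: −αΔT+βΔS = −(2.2 × 10⁻⁴)(+0.3)+(7.3 × 10⁻⁴)(+0.67) = 4.2 × 10⁻⁴ → stable
  183–235 m: −αΔT+βΔS = −(2.2 × 10⁻⁴)(-5.6)+(7.3 × 10⁻⁴)(-0.77) = 6.7 × 10⁻⁴ → stable
  235–236 m: −αΔT+βΔS = −(2.2 × 10⁻⁴)(-3.7)+(7.3 × 10⁻⁴)(+0.70) = 1.3 × 10⁻³ → stable
The 114–140 m interval has Δρ < 0: lighter water underlies denser water.

114–140 m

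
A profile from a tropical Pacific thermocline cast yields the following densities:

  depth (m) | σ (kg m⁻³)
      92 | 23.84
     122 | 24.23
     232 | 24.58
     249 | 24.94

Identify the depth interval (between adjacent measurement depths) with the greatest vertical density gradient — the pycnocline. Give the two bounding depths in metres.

Compute the density gradient over each adjacent pair:
  92–122 m: Δρ/Δz = 0.39/30 = 0.013 kg m⁻⁴
  122–232 m: Δρ/Δz = 0.35/110 = 3.2 × 10⁻³ kg m⁻⁴
  232–249 m: Δρ/Δz = 0.36/17 = 0.021 kg m⁻⁴
The largest gradient is in the 232–249 m interval — the pycnocline.

232–249 m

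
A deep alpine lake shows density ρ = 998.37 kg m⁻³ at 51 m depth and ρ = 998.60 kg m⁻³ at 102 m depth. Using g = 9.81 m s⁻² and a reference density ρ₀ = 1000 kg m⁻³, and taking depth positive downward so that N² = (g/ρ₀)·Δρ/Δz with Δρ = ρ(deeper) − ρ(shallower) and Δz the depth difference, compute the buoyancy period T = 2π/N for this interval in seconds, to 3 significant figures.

945 s

Δρ = 998.60 − 998.37 = 0.23 kg m⁻³ over Δz = 102 − 51 = 51 m.
N² = (9.81/1000) × (0.23/51) = 4.4241 × 10⁻⁵ s⁻².
N = √(4.4241 × 10⁻⁵) = 6.6514 × 10⁻³ rad s⁻¹, so T = 2π/N = 944.64 s ≈ 945 s.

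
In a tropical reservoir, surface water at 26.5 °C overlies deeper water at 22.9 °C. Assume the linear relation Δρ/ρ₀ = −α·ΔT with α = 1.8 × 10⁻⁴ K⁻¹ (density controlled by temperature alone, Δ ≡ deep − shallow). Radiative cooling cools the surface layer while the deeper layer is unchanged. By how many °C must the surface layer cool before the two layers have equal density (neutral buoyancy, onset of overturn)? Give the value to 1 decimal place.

3.6 °C

With temperature the only control, equal density requires T_surf′ = T_deep.
T_surf′ = 22.9 °C.
Cooling required: 26.5 − 22.9 = 3.6 °C.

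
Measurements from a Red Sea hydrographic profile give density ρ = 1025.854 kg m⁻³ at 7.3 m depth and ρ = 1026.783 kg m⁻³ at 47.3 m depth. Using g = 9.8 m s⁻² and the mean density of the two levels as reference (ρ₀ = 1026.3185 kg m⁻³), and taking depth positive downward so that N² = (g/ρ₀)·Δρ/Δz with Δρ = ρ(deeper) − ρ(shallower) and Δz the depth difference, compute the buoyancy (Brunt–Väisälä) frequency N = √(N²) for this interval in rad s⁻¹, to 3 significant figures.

Δρ = 1026.783 − 1025.854 = 0.929 kg m⁻³ over Δz = 47.3 − 7.3 = 40 m.
N² = (9.8/1026.3185) × (0.929/40) = 2.2177 × 10⁻⁴ s⁻².
N = √(2.2177 × 10⁻⁴) = 0.014892 rad s⁻¹ ≈ 0.0149 rad s⁻¹.

0.0149 rad s⁻¹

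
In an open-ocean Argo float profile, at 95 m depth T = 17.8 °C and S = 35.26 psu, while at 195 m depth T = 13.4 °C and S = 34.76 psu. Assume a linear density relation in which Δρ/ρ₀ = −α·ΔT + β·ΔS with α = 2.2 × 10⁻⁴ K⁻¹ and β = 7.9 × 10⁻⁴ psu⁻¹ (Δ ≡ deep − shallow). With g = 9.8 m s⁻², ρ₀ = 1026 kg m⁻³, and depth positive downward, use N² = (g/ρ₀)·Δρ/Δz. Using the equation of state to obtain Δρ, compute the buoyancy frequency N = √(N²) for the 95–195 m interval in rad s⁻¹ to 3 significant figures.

ΔT = -4.4 K, ΔS = -0.50 psu (deep − shallow).
Δρ/ρ₀ = −αΔT + βΔS = 9.68 × 10⁻⁴ − 3.95 × 10⁻⁴ = 5.73 × 10⁻⁴, so Δρ ≈ 0.5879 kg m⁻³.
N² = (g/ρ₀)·Δρ/Δz = g·(Δρ/ρ₀)/Δz = 9.8 × 5.73 × 10⁻⁴ / 100 = 5.6154 × 10⁻⁵ s⁻².
N = √(5.6154 × 10⁻⁵) = 7.4936 × 10⁻³ rad s⁻¹ ≈ 7.49 × 10⁻³ rad s⁻¹.

7.49 × 10⁻³ rad s⁻¹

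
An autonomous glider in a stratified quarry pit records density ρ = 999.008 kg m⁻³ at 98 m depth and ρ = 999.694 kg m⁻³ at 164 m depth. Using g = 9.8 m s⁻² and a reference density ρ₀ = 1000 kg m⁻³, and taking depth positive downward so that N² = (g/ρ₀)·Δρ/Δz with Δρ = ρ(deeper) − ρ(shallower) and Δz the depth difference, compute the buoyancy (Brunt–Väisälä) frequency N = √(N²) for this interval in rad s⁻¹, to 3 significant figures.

Δρ = 999.694 − 999.008 = 0.686 kg m⁻³ over Δz = 164 − 98 = 66 m.
N² = (9.8/1000) × (0.686/66) = 1.0186 × 10⁻⁴ s⁻².
N = √(1.0186 × 10⁻⁴) = 0.010093 rad s⁻¹ ≈ 0.0101 rad s⁻¹.
Since Δρ > 0 the layer is stably stratified.

0.0101 rad s⁻¹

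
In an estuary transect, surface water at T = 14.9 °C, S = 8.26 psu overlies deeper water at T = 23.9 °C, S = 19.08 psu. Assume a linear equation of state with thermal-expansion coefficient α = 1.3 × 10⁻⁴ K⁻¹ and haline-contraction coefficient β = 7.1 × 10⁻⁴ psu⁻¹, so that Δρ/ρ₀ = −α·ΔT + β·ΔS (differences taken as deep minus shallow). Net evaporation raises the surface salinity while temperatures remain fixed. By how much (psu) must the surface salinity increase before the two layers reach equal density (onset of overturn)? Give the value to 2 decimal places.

Neutral buoyancy requires −α(T_deep − T_surf) + β(S_deep − S_surf′) = 0.
S_surf′ = S_deep − (α/β)·ΔT = 19.08 − (1.3 × 10⁻⁴/7.1 × 10⁻⁴)·(+9.0) = 17.4321 psu.
Increase required: 17.4321 − 8.26 = 9.1721 psu.

9.17 psu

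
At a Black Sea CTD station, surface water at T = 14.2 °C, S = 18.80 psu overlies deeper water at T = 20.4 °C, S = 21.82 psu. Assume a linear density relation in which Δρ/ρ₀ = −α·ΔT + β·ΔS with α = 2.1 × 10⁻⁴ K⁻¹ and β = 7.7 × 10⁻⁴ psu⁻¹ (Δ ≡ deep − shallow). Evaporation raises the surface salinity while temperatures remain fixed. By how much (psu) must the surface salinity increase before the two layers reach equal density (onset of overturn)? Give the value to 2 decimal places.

Neutral buoyancy requires −α(T_deep − T_surf) + β(S_deep − S_surf′) = 0.
S_surf′ = S_deep − (α/β)·ΔT = 21.82 − (2.1 × 10⁻⁴/7.7 × 10⁻⁴)·(+6.2) = 20.1291 psu.
Increase required: 20.1291 − 18.80 = 1.3291 psu.

1.33 psu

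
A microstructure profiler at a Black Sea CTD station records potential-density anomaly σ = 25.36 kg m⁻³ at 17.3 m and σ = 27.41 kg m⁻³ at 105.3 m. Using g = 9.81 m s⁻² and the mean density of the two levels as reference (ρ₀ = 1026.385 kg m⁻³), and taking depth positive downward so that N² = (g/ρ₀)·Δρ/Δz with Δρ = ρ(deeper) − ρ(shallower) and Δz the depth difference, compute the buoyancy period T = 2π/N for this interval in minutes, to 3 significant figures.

Δρ = 1027.41 − 1025.36 = 2.05 kg m⁻³ over Δz = 105.3 − 17.3 = 88 m.
N² = (9.81/1026.385) × (2.05/88) = 2.2265 × 10⁻⁴ s⁻².
N = √(2.2265 × 10⁻⁴) = 0.014921 rad s⁻¹, so T = 2π/N = 421.10 s = 7.0183 min ≈ 7.02 min.

7.02 min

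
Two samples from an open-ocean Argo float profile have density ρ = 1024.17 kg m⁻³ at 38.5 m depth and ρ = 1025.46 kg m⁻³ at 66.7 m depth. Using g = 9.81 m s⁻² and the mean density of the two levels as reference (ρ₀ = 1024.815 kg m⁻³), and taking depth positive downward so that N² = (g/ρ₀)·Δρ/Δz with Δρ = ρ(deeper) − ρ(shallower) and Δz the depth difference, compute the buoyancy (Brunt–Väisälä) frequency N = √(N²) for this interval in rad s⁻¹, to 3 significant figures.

Δρ = 1025.46 − 1024.17 = 1.29 kg m⁻³ over Δz = 66.7 − 38.5 = 28.2 m.
N² = (9.81/1024.815) × (1.29/28.2) = 4.3789 × 10⁻⁴ s⁻².
N = √(4.3789 × 10⁻⁴) = 0.020926 rad s⁻¹ ≈ 0.0209 rad s⁻¹.
Since Δρ > 0 the layer is stably stratified.

0.0209 rad s⁻¹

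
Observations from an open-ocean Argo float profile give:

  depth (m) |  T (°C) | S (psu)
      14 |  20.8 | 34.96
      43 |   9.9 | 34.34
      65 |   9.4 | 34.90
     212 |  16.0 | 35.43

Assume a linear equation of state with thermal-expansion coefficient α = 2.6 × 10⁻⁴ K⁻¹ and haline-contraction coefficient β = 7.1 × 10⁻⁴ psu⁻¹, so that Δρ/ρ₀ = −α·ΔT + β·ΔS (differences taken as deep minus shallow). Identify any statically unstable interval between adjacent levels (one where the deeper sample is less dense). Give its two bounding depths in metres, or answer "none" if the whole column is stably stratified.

65–212 m

Evaluate Δρ/ρ₀ = −αΔT + βΔS across each adjacent pair:
  14–43 m: −αΔT+βΔS = −(2.6 × 10⁻⁴)(-10.9)+(7.1 × 10⁻⁴)(-0.62) = 2.4 × 10⁻³ → stable
  43–65 m: −αΔT+βΔS = −(2.6 × 10⁻⁴)(-0.5)+(7.1 × 10⁻⁴)(+0.56) = 5.3 × 10⁻⁴ → stable
  65–212 m: −αΔT+βΔS = −(2.6 × 10⁻⁴)(+6.6)+(7.1 × 10⁻⁴)(+0.53) = -1.3 × 10⁻³ → UNSTABLE
The 65–212 m interval has Δρ < 0: lighter water underlies denser water.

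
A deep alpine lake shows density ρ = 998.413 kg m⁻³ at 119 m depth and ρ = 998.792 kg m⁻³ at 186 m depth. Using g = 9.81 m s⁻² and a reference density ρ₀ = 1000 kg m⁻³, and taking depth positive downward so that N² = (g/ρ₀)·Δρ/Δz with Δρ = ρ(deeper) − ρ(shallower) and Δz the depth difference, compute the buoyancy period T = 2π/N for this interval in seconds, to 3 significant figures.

843 s

Δρ = 998.792 − 998.413 = 0.379 kg m⁻³ over Δz = 186 − 119 = 67 m.
N² = (9.81/1000) × (0.379/67) = 5.5492 × 10⁻⁵ s⁻².
N = √(5.5492 × 10⁻⁵) = 7.4493 × 10⁻³ rad s⁻¹, so T = 2π/N = 843.46 s ≈ 843 s.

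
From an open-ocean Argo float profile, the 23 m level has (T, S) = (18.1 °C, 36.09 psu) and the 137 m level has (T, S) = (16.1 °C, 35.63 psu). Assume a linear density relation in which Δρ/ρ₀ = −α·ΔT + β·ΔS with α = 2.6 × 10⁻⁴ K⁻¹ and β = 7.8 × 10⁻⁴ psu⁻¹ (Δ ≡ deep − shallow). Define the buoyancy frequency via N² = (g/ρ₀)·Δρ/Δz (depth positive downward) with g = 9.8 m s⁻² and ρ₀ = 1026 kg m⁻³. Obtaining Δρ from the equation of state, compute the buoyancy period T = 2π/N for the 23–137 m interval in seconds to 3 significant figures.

1.69 × 10³ s

ΔT = -2.0 K, ΔS = -0.46 psu (deep − shallow).
Δρ/ρ₀ = −αΔT + βΔS = 5.20 × 10⁻⁴ − 3.588 × 10⁻⁴ = 1.612 × 10⁻⁴, so Δρ ≈ 0.1654 kg m⁻³.
N² = (g/ρ₀)·Δρ/Δz = g·(Δρ/ρ₀)/Δz = 9.8 × 1.612 × 10⁻⁴ / 114 = 1.3858 × 10⁻⁵ s⁻².
N = √(1.3858 × 10⁻⁵) = 3.7226 × 10⁻³ rad s⁻¹ → T = 2π/N = 1.6878 × 10³ s ≈ 1.69 × 10³ s.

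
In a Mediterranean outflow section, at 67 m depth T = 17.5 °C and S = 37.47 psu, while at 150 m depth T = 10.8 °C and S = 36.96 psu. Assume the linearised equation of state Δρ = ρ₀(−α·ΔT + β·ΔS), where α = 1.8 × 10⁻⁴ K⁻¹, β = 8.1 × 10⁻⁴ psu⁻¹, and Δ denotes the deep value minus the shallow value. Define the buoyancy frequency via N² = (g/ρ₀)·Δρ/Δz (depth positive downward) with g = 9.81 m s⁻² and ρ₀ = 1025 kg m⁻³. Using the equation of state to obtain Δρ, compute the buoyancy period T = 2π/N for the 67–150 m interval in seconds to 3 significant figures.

649 s

ΔT = -6.7 K, ΔS = -0.51 psu (deep − shallow).
Δρ/ρ₀ = −αΔT + βΔS = 1.206 × 10⁻³ − 4.131 × 10⁻⁴ = 7.929 × 10⁻⁴, so Δρ ≈ 0.8127 kg m⁻³.
N² = (g/ρ₀)·Δρ/Δz = g·(Δρ/ρ₀)/Δz = 9.81 × 7.929 × 10⁻⁴ / 83 = 9.3715 × 10⁻⁵ s⁻².
N = √(9.3715 × 10⁻⁵) = 9.6807 × 10⁻³ rad s⁻¹ → T = 2π/N = 649.04 s ≈ 649 s.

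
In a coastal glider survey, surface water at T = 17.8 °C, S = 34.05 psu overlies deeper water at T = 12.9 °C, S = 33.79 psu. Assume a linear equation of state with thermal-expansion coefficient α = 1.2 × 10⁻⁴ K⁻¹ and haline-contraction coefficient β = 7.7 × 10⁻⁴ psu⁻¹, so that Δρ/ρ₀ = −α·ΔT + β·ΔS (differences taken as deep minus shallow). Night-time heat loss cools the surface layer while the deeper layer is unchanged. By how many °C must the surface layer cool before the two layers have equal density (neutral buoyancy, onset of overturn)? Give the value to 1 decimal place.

3.2 °C

Neutral buoyancy requires Δρ = 0, i.e. −α(T_deep − T_surf′) + β(S_deep − S_surf) = 0.
T_surf′ = T_deep − (β/α)·ΔS = 12.9 − (7.7 × 10⁻⁴/1.2 × 10⁻⁴)·(-0.26) = 14.568 °C.
Cooling required: 17.8 − (14.568) = 3.232 °C.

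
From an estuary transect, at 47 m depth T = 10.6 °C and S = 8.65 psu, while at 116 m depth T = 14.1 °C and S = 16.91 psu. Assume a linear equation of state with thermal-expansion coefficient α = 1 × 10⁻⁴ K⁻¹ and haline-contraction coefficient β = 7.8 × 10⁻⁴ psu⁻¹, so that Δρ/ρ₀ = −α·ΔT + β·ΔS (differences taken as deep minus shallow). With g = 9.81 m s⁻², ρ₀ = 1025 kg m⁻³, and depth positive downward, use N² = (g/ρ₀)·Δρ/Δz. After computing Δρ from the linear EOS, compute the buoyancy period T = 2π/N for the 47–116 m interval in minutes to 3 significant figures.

3.56 min

ΔT = +3.5 K, ΔS = +8.26 psu (deep − shallow).
Δρ/ρ₀ = −αΔT + βΔS = -3.50 × 10⁻⁴ + 6.4428 × 10⁻³ = 6.0928 × 10⁻³, so Δρ ≈ 6.245 kg m⁻³.
N² = (g/ρ₀)·Δρ/Δz = g·(Δρ/ρ₀)/Δz = 9.81 × 6.0928 × 10⁻³ / 69 = 8.6624 × 10⁻⁴ s⁻².
N = √(8.6624 × 10⁻⁴) = 0.029432 rad s⁻¹ → T = 2π/N = 213.48 s = 3.5580 min ≈ 3.56 min.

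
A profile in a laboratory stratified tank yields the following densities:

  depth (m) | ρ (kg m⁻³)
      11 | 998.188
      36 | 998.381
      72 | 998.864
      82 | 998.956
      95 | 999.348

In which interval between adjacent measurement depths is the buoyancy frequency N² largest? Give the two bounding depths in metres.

82–95 m

Compute the density gradient over each adjacent pair:
  11–36 m: Δρ/Δz = 0.193/25 = 7.7 × 10⁻³ kg m⁻⁴
  36–72 m: Δρ/Δz = 0.483/36 = 0.013 kg m⁻⁴
  72–82 m: Δρ/Δz = 0.092/10 = 9.2 × 10⁻³ kg m⁻⁴
  82–95 m: Δρ/Δz = 0.392/13 = 0.030 kg m⁻⁴
The largest gradient is in the 82–95 m interval — the pycnocline.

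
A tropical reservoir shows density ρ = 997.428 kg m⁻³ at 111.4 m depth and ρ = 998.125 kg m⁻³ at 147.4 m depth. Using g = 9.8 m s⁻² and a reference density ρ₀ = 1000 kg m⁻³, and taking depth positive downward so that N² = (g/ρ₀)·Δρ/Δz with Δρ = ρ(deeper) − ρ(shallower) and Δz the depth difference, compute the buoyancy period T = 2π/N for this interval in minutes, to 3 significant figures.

7.60 min

Δρ = 998.125 − 997.428 = 0.697 kg m⁻³ over Δz = 147.4 − 111.4 = 36 m.
N² = (9.8/1000) × (0.697/36) = 1.8974 × 10⁻⁴ s⁻².
N = √(1.8974 × 10⁻⁴) = 0.013775 rad s⁻¹, so T = 2π/N = 456.13 s = 7.6022 min ≈ 7.60 min.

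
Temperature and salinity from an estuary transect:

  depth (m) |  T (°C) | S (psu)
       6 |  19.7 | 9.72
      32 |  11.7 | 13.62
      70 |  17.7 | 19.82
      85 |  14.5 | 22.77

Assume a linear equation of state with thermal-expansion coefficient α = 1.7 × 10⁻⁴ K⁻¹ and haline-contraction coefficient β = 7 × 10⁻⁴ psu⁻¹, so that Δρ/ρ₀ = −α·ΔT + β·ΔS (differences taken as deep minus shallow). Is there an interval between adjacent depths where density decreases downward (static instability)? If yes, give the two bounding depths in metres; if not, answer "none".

none

Evaluate Δρ/ρ₀ = −αΔT + βΔS across each adjacent pair:
  6–32 m: −αΔT+βΔS = −(1.7 × 10⁻⁴)(-8.0)+(7 × 10⁻⁴)(+3.90) = 4.1 × 10⁻³ → stable
  32–70 m: −αΔT+βΔS = −(1.7 × 10⁻⁴)(+6.0)+(7 × 10⁻⁴)(+6.20) = 3.3 × 10⁻³ → stable
  70–85 m: −αΔT+βΔS = −(1.7 × 10⁻⁴)(-3.2)+(7 × 10⁻⁴)(+2.95) = 2.6 × 10⁻³ → stable
Every interval has Δρ > 0: the column is stably stratified throughout.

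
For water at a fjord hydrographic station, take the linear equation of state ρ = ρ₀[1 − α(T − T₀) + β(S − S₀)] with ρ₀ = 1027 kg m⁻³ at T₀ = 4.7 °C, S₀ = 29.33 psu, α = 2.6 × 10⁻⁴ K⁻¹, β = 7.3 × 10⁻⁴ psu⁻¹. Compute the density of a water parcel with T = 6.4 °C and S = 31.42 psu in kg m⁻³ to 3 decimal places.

T − T₀ = +1.7 K, S − S₀ = +2.09 psu.
Bracket = 1 − α·(+1.7) + β·(+2.09) = 1 + (1.0837 × 10⁻³) = 1.0010837.
ρ = 1027 × 1.0010837 = 1028.113 kg m⁻³.

1028.113 kg m⁻³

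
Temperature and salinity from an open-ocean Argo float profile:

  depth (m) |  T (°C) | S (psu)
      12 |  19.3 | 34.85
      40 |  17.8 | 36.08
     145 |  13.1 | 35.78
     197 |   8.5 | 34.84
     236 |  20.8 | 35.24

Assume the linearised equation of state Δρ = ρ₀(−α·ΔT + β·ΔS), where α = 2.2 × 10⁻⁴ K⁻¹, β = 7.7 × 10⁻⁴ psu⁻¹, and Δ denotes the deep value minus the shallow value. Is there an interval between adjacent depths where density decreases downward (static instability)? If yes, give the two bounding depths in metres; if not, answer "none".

197–236 m

Evaluate Δρ/ρ₀ = −αΔT + βΔS across each adjacent pair:
  12–40 m: −αΔT+βΔS = −(2.2 × 10⁻⁴)(-1.5)+(7.7 × 10⁻⁴)(+1.23) = 1.3 × 10⁻³ → stable
  40–145 m: −αΔT+βΔS = −(2.2 × 10⁻⁴)(-4.7)+(7.7 × 10⁻⁴)(-0.30) = 8.0 × 10⁻⁴ → stable
  145–197 m: −αΔT+βΔS = −(2.2 × 10⁻⁴)(-4.6)+(7.7 × 10⁻⁴)(-0.94) = 2.9 × 10⁻⁴ → stable
  197–236 m: −αΔT+βΔS = −(2.2 × 10⁻⁴)(+12.3)+(7.7 × 10⁻⁴)(+0.40) = -2.4 × 10⁻³ → UNSTABLE
The 197–236 m interval has Δρ < 0: lighter water underlies denser water.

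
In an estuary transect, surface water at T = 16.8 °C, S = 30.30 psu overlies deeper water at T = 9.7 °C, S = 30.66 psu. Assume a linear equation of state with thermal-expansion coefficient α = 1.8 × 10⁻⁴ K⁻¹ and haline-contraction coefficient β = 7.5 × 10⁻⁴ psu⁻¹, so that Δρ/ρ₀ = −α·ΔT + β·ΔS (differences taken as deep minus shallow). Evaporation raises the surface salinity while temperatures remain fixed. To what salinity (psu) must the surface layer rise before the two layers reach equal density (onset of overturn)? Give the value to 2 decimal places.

Neutral buoyancy requires −α(T_deep − T_surf) + β(S_deep − S_surf′) = 0.
S_surf′ = S_deep − (α/β)·ΔT = 30.66 − (1.8 × 10⁻⁴/7.5 × 10⁻⁴)·(-7.1) = 32.3640 psu.
Increase required: 32.3640 − 30.30 = 2.0640 psu.

32.36 psu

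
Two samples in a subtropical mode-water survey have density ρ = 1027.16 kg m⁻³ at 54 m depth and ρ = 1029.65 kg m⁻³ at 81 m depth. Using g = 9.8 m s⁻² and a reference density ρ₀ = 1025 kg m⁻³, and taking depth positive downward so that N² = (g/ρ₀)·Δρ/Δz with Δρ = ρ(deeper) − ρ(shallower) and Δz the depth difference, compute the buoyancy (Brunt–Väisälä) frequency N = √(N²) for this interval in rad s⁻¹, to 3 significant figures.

Δρ = 1029.65 − 1027.16 = 2.49 kg m⁻³ over Δz = 81 − 54 = 27 m.
N² = (9.8/1025) × (2.49/27) = 8.8173 × 10⁻⁴ s⁻².
N = √(8.8173 × 10⁻⁴) = 0.029694 rad s⁻¹ ≈ 0.0297 rad s⁻¹.
N² > 0, so the interval is statically stable.

0.0297 rad s⁻¹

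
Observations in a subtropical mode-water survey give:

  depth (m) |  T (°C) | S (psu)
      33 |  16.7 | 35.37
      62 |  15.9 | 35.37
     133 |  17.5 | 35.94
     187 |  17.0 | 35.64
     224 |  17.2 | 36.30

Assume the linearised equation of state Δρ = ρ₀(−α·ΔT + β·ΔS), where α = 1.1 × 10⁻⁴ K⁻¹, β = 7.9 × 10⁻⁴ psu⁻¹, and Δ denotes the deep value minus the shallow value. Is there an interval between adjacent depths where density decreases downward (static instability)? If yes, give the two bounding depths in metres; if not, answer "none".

133–187 m

Evaluate Δρ/ρ₀ = −αΔT + βΔS across each adjacent pair:
  33–62 m: −αΔT+βΔS = −(1.1 × 10⁻⁴)(-0.8)+(7.9 × 10⁻⁴)(+0.00) = 8.8 × 10⁻⁵ → stable
  62–133 m: −αΔT+βΔS = −(1.1 × 10⁻⁴)(+1.6)+(7.9 × 10⁻⁴)(+0.57) = 2.7 × 10⁻⁴ → stable
  133–187 m: −αΔT+βΔS = −(1.1 × 10⁻⁴)(-0.5)+(7.9 × 10⁻⁴)(-0.30) = -1.8 × 10⁻⁴ → UNSTABLE
  187–224 m: −αΔT+βΔS = −(1.1 × 10⁻⁴)(+0.2)+(7.9 × 10⁻⁴)(+0.66) = 5.0 × 10⁻⁴ → stable
The 133–187 m interval has Δρ < 0: lighter water underlies denser water.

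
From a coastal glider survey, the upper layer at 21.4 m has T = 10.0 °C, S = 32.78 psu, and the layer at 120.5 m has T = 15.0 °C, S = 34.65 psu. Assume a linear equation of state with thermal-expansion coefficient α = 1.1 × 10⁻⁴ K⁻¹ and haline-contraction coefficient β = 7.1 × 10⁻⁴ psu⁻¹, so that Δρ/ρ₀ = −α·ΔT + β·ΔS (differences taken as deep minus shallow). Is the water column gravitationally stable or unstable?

stable

ΔT = 15.0 − 10.0 = +5.0 K and ΔS = 34.65 − 32.78 = +1.87 psu (deep − shallow).
−αΔT = -5.50 × 10⁻⁴; βΔS = 1.3277 × 10⁻³; sum Δρ/ρ₀ = 7.777 × 10⁻⁴.
Δρ/ρ₀ > 0, so Δρ > 0: deeper water is denser → statically stable.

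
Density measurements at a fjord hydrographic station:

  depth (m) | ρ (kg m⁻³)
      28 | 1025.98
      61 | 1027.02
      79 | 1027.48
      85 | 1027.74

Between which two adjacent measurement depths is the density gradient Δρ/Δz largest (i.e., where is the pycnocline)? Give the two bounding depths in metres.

79–85 m

Compute the density gradient over each adjacent pair:
  28–61 m: Δρ/Δz = 1.04/33 = 0.032 kg m⁻⁴
  61–79 m: Δρ/Δz = 0.46/18 = 0.026 kg m⁻⁴
  79–85 m: Δρ/Δz = 0.26/6 = 0.043 kg m⁻⁴
The largest gradient is in the 79–85 m interval — the pycnocline.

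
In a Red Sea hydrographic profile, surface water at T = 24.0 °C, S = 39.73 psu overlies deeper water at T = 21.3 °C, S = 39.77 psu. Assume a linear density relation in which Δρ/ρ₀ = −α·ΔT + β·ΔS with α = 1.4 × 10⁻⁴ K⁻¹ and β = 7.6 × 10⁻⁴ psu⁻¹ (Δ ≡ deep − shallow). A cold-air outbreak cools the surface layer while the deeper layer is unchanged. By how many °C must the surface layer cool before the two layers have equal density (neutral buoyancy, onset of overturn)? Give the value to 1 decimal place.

2.9 °C

Neutral buoyancy requires Δρ = 0, i.e. −α(T_deep − T_surf′) + β(S_deep − S_surf) = 0.
T_surf′ = T_deep − (β/α)·ΔS = 21.3 − (7.6 × 10⁻⁴/1.4 × 10⁻⁴)·(+0.04) = 21.083 °C.
Cooling required: 24.0 − (21.083) = 2.917 °C.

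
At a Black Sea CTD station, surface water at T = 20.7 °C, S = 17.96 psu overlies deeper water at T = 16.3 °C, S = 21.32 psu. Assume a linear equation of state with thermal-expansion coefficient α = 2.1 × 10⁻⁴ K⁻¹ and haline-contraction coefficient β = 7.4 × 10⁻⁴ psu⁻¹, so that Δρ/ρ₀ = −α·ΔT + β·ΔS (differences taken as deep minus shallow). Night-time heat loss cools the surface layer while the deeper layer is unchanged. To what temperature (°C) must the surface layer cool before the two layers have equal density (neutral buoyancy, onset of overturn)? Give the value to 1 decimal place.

Neutral buoyancy requires Δρ = 0, i.e. −α(T_deep − T_surf′) + β(S_deep − S_surf) = 0.
T_surf′ = T_deep − (β/α)·ΔS = 16.3 − (7.4 × 10⁻⁴/2.1 × 10⁻⁴)·(+3.36) = 4.460 °C.
Cooling required: 20.7 − (4.460) = 16.240 °C.

4.5 °C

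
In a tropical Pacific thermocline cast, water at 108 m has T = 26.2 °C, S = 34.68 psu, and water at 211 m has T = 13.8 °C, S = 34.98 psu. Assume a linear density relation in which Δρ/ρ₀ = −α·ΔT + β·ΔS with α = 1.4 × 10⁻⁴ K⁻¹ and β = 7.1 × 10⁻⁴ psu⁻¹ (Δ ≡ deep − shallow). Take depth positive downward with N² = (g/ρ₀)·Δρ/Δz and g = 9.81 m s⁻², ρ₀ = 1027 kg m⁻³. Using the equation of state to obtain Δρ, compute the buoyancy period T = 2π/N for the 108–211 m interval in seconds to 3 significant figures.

461 s

ΔT = -12.4 K, ΔS = +0.30 psu (deep − shallow).
Δρ/ρ₀ = −αΔT + βΔS = 1.736 × 10⁻³ + 2.13 × 10⁻⁴ = 1.949 × 10⁻³, so Δρ ≈ 2.002 kg m⁻³.
N² = (g/ρ₀)·Δρ/Δz = g·(Δρ/ρ₀)/Δz = 9.81 × 1.949 × 10⁻³ / 103 = 1.8563 × 10⁻⁴ s⁻².
N = √(1.8563 × 10⁻⁴) = 0.013625 rad s⁻¹ → T = 2π/N = 461.15 s ≈ 461 s.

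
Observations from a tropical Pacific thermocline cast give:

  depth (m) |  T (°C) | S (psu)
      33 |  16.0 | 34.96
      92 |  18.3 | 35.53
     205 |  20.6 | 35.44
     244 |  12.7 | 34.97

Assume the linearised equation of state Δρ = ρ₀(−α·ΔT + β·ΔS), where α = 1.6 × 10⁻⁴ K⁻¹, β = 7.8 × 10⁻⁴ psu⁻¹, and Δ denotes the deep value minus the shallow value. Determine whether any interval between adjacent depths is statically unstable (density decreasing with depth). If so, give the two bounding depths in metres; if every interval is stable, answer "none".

Evaluate Δρ/ρ₀ = −αΔT + βΔS across each adjacent pair:
  33–92 m: −αΔT+βΔS = −(1.6 × 10⁻⁴)(+2.3)+(7.8 × 10⁻⁴)(+0.57) = 7.7 × 10⁻⁵ → stable
  92–205 m: −αΔT+βΔS = −(1.6 × 10⁻⁴)(+2.3)+(7.8 × 10⁻⁴)(-0.09) = -4.4 × 10⁻⁴ → UNSTABLE
  205–244 m: −αΔT+βΔS = −(1.6 × 10⁻⁴)(-7.9)+(7.8 × 10⁻⁴)(-0.47) = 9.0 × 10⁻⁴ → stable
The 92–205 m interval has Δρ < 0: lighter water underlies denser water.

92–205 m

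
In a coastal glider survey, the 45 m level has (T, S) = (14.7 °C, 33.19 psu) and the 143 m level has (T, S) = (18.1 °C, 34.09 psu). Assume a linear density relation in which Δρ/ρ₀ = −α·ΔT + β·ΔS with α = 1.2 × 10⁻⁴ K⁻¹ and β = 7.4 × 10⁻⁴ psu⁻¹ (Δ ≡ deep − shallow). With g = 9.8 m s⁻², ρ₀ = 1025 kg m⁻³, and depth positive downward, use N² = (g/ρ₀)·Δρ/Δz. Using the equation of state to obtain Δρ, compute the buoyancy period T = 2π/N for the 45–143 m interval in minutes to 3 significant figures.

ΔT = +3.4 K, ΔS = +0.90 psu (deep − shallow).
Δρ/ρ₀ = −αΔT + βΔS = -4.08 × 10⁻⁴ + 6.66 × 10⁻⁴ = 2.58 × 10⁻⁴, so Δρ ≈ 0.2645 kg m⁻³.
N² = (g/ρ₀)·Δρ/Δz = g·(Δρ/ρ₀)/Δz = 9.8 × 2.58 × 10⁻⁴ / 98 = 2.5800 × 10⁻⁵ s⁻².
N = √(2.5800 × 10⁻⁵) = 5.0794 × 10⁻³ rad s⁻¹ → T = 2π/N = 1.2370 × 10³ s = 20.617 min ≈ 20.6 min.

20.6 min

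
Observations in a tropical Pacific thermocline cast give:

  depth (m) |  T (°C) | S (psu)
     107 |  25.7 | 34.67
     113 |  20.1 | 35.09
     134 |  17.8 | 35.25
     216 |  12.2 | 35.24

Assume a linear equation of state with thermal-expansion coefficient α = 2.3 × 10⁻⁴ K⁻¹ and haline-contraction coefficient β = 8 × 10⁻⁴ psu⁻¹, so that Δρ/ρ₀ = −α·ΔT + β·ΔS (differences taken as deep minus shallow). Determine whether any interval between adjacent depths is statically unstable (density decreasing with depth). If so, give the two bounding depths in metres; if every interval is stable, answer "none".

Evaluate Δρ/ρ₀ = −αΔT + βΔS across each adjacent pair:
  107–113 m: −αΔT+βΔS = −(2.3 × 10⁻⁴)(-5.6)+(8 × 10⁻⁴)(+0.42) = 1.6 × 10⁻³ → stable
  113–134 m: −αΔT+βΔS = −(2.3 × 10⁻⁴)(-2.3)+(8 × 10⁻⁴)(+0.16) = 6.6 × 10⁻⁴ → stable
  134–216 m: −αΔT+βΔS = −(2.3 × 10⁻⁴)(-5.6)+(8 × 10⁻⁴)(-0.01) = 1.3 × 10⁻³ → stable
Every interval has Δρ > 0: the column is stably stratified throughout.

none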